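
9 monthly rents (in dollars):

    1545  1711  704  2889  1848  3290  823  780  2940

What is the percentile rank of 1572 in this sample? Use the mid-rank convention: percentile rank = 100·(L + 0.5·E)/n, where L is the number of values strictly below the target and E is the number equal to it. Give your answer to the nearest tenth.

Sorted: 704, 780, 823, 1545, 1711, 1848, 2889, 2940, 3290.
Count below 1572: L = 4; count equal: E = 0; n = 9.
Percentile rank = 100·(4 + 0.5·0)/9 = 100·4/9 = 44.44.

44.4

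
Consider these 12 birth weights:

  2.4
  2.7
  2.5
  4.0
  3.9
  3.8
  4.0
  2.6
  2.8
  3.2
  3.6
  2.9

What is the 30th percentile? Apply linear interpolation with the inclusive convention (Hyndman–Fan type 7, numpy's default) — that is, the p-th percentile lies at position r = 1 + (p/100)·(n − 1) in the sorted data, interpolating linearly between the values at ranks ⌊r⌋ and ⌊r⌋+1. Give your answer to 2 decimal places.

Sorted: 2.4, 2.5, 2.6, 2.7, 2.8, 2.9, 3.2, 3.6, 3.8, 3.9, 4.0, 4.0.
n = 12.
r = 1 + (30/100)·(12 − 1) = 1 + 3.3 = 4.3.
Rank 4 is 2.7 and rank 5 is 2.8.
Interpolate: 2.7 + 0.3·(2.8 − 2.7) = 2.7 + 0.3·0.1 = 2.73.

2.73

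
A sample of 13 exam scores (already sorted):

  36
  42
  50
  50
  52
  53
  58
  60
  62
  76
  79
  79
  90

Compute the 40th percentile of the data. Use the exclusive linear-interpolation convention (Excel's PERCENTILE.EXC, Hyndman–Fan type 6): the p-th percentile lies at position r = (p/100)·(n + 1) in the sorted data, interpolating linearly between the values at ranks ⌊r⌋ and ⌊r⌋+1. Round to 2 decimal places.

52.60

n = 13.
r = (40/100)·(13 + 1) = 5.6.
Rank 5 is 52 and rank 6 is 53.
Interpolate: 52 + 0.6·(53 − 52) = 52 + 0.6·1 = 52.6.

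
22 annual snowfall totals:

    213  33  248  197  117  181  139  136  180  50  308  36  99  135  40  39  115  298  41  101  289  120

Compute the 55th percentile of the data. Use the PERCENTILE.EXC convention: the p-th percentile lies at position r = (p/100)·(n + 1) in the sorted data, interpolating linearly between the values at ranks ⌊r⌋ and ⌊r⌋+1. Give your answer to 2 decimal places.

135.65

Sorted: 33, 36, 39, 40, 41, 50, 99, 101, 115, 117, 120, 135, 136, 139, 180, 181, 197, 213, 248, 289, 298, 308.
n = 22.
r = (55/100)·(22 + 1) = 12.65.
Rank 12 is 135 and rank 13 is 136.
Interpolate: 135 + 0.65·(136 − 135) = 135 + 0.65·1 = 135.65.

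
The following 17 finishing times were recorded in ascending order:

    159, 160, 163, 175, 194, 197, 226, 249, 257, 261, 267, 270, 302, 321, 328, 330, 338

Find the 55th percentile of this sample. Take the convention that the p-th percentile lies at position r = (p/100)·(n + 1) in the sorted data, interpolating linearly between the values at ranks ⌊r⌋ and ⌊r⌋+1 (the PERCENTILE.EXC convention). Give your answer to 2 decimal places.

n = 17.
r = (55/100)·(17 + 1) = 9.9.
Rank 9 is 257 and rank 10 is 261.
Interpolate: 257 + 0.9·(261 − 257) = 257 + 0.9·4 = 260.6.

260.60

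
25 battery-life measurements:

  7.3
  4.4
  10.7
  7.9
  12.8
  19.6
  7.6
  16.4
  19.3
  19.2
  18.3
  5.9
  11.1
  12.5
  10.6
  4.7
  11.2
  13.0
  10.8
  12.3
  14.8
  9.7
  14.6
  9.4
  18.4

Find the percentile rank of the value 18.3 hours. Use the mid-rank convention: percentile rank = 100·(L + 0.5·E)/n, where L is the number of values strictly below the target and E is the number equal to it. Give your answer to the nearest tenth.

82.0

Sorted: 4.4, 4.7, 5.9, 7.3, 7.6, 7.9, 9.4, 9.7, 10.6, 10.7, 10.8, 11.1, 11.2, 12.3, 12.5, 12.8, 13.0, 14.6, 14.8, 16.4, 18.3, 18.4, 19.2, 19.3, 19.6.
Count below 18.3: L = 20; count equal: E = 1; n = 25.
Percentile rank = 100·(20 + 0.5·1)/25 = 100·20.5/25 = 82.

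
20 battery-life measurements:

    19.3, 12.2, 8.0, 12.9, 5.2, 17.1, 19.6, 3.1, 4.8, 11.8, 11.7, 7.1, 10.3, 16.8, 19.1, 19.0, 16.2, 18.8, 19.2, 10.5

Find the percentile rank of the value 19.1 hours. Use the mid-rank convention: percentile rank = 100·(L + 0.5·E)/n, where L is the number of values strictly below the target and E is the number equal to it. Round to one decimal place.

Sorted: 3.1, 4.8, 5.2, 7.1, 8.0, 10.3, 10.5, 11.7, 11.8, 12.2, 12.9, 16.2, 16.8, 17.1, 18.8, 19.0, 19.1, 19.2, 19.3, 19.6.
Count below 19.1: L = 16; count equal: E = 1; n = 20.
Percentile rank = 100·(16 + 0.5·1)/20 = 100·16.5/20 = 82.5.

82.5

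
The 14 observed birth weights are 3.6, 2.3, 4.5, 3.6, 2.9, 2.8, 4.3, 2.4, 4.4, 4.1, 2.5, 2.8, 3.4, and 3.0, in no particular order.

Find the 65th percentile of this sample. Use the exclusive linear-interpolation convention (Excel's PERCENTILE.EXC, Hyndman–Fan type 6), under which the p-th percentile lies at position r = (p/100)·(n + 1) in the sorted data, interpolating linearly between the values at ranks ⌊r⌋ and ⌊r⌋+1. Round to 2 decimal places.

3.60

Sorted: 2.3, 2.4, 2.5, 2.8, 2.8, 2.9, 3.0, 3.4, 3.6, 3.6, 4.1, 4.3, 4.4, 4.5.
n = 14.
r = (65/100)·(14 + 1) = 9.75.
Rank 9 is 3.6 and rank 10 is 3.6.
Interpolate: 3.6 + 0.75·(3.6 − 3.6) = 3.6 + 0.75·0 = 3.6.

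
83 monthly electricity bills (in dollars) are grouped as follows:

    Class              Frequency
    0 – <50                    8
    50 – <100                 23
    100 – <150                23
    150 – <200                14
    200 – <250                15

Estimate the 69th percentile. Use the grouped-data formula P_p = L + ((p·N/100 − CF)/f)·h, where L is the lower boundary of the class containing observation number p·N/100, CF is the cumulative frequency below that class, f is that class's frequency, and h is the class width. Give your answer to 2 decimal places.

161.68

N = 83; target position k = 69/100 · 83 = 57.27.
Cumulative frequencies: 8, 31, 54, 68, 83.
Observation 57.27 falls in the class 150 – <200.
L = 150, CF = 54, f = 14, h = 50.
P69 = 150 + ((57.27 − 54)/14)·50 = 150 + 11.6786 = 161.679.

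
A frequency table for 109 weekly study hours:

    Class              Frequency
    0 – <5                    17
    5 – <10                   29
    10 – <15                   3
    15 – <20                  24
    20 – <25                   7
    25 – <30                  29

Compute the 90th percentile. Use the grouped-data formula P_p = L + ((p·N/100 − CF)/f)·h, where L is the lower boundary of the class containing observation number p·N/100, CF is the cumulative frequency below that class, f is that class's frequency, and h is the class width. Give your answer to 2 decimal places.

28.12

N = 109; target position k = 90/100 · 109 = 98.1.
Cumulative frequencies: 17, 46, 49, 73, 80, 109.
Observation 98.1 falls in the class 25 – <30.
L = 25, CF = 80, f = 29, h = 5.
P90 = 25 + ((98.1 − 80)/29)·5 = 25 + 3.12069 = 28.1207.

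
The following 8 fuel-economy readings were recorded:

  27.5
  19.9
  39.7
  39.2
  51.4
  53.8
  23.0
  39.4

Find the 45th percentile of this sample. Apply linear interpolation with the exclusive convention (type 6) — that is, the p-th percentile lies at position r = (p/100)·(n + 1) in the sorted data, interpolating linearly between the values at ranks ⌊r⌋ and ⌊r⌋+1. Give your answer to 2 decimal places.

Sorted: 19.9, 23.0, 27.5, 39.2, 39.4, 39.7, 51.4, 53.8.
n = 8.
r = (45/100)·(8 + 1) = 4.05.
Rank 4 is 39.2 and rank 5 is 39.4.
Interpolate: 39.2 + 0.05·(39.4 − 39.2) = 39.2 + 0.05·0.2 = 39.21.

39.21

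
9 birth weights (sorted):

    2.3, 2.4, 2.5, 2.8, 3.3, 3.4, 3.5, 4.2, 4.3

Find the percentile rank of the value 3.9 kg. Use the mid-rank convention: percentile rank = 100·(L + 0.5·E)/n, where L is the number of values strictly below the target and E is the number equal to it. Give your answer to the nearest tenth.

77.8

Count below 3.9: L = 7; count equal: E = 0; n = 9.
Percentile rank = 100·(7 + 0.5·0)/9 = 100·7/9 = 77.78.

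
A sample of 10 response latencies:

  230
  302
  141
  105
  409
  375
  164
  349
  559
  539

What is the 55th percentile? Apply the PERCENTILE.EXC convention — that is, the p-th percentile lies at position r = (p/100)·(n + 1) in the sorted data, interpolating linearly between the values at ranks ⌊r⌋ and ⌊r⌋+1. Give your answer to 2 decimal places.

Sorted: 105, 141, 164, 230, 302, 349, 375, 409, 539, 559.
n = 10.
r = (55/100)·(10 + 1) = 6.05.
Rank 6 is 349 and rank 7 is 375.
Interpolate: 349 + 0.05·(375 − 349) = 349 + 0.05·26 = 350.3.

350.30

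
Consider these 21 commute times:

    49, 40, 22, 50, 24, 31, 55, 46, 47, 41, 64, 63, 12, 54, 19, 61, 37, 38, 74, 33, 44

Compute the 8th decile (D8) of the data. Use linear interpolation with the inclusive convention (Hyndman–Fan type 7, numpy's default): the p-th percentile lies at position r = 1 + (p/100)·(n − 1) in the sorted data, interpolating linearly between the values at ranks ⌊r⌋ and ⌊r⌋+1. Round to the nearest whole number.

Sorted: 12, 19, 22, 24, 31, 33, 37, 38, 40, 41, 44, 46, 47, 49, 50, 54, 55, 61, 63, 64, 74.
n = 21.
r = 1 + (80/100)·(21 − 1) = 1 + 16 = 17.
r is an integer, so P80 is the value at rank 17: 55.

55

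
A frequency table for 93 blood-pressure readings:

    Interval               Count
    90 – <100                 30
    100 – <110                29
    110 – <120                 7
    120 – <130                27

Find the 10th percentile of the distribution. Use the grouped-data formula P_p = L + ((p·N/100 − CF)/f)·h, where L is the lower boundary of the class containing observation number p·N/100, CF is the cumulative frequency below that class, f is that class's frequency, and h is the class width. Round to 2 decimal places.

93.10

N = 93; target position k = 10/100 · 93 = 9.3.
Cumulative frequencies: 30, 59, 66, 93.
Observation 9.3 falls in the class 90 – <100.
L = 90, CF = 0, f = 30, h = 10.
P10 = 90 + ((9.3 − 0)/30)·10 = 90 + 3.1 = 93.1.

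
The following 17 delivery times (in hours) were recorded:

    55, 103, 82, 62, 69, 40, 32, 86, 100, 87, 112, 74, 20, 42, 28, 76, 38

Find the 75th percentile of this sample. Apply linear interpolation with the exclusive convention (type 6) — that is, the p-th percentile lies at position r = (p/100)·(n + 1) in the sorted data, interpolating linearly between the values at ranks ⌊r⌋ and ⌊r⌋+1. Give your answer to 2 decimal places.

86.50

Sorted: 20, 28, 32, 38, 40, 42, 55, 62, 69, 74, 76, 82, 86, 87, 100, 103, 112.
n = 17.
r = (75/100)·(17 + 1) = 13.5.
Rank 13 is 86 and rank 14 is 87.
Interpolate: 86 + 0.5·(87 − 86) = 86 + 0.5·1 = 86.5.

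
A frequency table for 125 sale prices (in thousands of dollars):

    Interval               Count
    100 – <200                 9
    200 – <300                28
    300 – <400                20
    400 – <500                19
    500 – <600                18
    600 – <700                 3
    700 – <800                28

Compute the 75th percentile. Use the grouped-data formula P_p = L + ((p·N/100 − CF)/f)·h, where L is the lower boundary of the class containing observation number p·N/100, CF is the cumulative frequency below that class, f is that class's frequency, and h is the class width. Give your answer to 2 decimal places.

598.61

N = 125; target position k = 75/100 · 125 = 93.75.
Cumulative frequencies: 9, 37, 57, 76, 94, 97, 125.
Observation 93.75 falls in the class 500 – <600.
L = 500, CF = 76, f = 18, h = 100.
P75 = 500 + ((93.75 − 76)/18)·100 = 500 + 98.6111 = 598.611.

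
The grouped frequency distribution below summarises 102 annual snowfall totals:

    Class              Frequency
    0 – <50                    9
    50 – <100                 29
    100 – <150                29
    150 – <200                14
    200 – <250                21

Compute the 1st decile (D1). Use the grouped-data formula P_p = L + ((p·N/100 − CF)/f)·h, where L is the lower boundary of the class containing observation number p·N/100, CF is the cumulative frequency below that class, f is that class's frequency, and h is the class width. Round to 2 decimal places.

52.07

N = 102; target position k = 10/100 · 102 = 10.2.
Cumulative frequencies: 9, 38, 67, 81, 102.
Observation 10.2 falls in the class 50 – <100.
L = 50, CF = 9, f = 29, h = 50.
P10 = 50 + ((10.2 − 9)/29)·50 = 50 + 2.06897 = 52.069.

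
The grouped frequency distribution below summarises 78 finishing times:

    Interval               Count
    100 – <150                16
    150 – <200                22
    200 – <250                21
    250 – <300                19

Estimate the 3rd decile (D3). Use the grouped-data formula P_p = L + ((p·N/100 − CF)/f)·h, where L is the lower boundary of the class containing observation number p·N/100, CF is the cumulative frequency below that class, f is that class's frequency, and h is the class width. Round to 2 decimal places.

166.82

N = 78; target position k = 30/100 · 78 = 23.4.
Cumulative frequencies: 16, 38, 59, 78.
Observation 23.4 falls in the class 150 – <200.
L = 150, CF = 16, f = 22, h = 50.
P30 = 150 + ((23.4 − 16)/22)·50 = 150 + 16.8182 = 166.818.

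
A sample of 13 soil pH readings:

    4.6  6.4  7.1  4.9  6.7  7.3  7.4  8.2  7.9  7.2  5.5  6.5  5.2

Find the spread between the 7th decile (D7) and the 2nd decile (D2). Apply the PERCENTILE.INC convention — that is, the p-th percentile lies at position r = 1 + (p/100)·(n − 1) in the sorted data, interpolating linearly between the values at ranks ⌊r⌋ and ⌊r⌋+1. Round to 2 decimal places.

Sorted: 4.6, 4.9, 5.2, 5.5, 6.4, 6.5, 6.7, 7.1, 7.2, 7.3, 7.4, 7.9, 8.2.
n = 13.
P20: r = 3.4; ranks 3–4 are 5.2, 5.5; interpolating gives 5.32.
P70: r = 9.4; ranks 9–10 are 7.2, 7.3; interpolating gives 7.24.
Difference: 7.24 − 5.32 = 1.92.

1.92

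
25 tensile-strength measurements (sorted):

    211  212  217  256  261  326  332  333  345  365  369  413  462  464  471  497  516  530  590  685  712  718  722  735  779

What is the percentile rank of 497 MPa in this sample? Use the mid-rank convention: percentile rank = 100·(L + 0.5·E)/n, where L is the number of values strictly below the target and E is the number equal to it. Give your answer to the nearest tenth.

Count below 497: L = 15; count equal: E = 1; n = 25.
Percentile rank = 100·(15 + 0.5·1)/25 = 100·15.5/25 = 62.

62.0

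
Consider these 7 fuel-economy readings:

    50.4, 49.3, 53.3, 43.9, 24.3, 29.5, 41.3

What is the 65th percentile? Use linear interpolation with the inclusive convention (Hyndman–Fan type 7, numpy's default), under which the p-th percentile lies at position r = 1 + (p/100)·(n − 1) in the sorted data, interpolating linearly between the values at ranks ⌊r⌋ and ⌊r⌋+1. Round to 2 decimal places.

Sorted: 24.3, 29.5, 41.3, 43.9, 49.3, 50.4, 53.3.
n = 7.
r = 1 + (65/100)·(7 − 1) = 1 + 3.9 = 4.9.
Rank 4 is 43.9 and rank 5 is 49.3.
Interpolate: 43.9 + 0.9·(49.3 − 43.9) = 43.9 + 0.9·5.4 = 48.76.

48.76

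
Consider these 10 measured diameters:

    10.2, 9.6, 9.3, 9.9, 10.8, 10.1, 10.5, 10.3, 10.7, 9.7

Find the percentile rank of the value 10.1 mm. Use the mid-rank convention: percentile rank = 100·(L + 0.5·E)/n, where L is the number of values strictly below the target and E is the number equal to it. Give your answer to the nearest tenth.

45.0

Sorted: 9.3, 9.6, 9.7, 9.9, 10.1, 10.2, 10.3, 10.5, 10.7, 10.8.
Count below 10.1: L = 4; count equal: E = 1; n = 10.
Percentile rank = 100·(4 + 0.5·1)/10 = 100·4.5/10 = 45.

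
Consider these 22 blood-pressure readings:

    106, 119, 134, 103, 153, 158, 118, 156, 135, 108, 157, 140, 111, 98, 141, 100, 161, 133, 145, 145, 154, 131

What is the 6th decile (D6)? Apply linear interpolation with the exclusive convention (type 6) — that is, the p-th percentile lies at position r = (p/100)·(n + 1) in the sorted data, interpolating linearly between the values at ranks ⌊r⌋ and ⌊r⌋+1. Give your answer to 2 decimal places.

Sorted: 98, 100, 103, 106, 108, 111, 118, 119, 131, 133, 134, 135, 140, 141, 145, 145, 153, 154, 156, 157, 158, 161.
n = 22.
r = (60/100)·(22 + 1) = 13.8.
Rank 13 is 140 and rank 14 is 141.
Interpolate: 140 + 0.8·(141 − 140) = 140 + 0.8·1 = 140.8.

140.80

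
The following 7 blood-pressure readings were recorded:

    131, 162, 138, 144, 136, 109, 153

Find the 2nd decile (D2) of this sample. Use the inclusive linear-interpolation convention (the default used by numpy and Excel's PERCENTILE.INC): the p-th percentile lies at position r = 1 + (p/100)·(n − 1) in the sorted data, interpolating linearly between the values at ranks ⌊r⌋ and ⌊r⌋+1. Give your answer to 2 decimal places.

Sorted: 109, 131, 136, 138, 144, 153, 162.
n = 7.
r = 1 + (20/100)·(7 − 1) = 1 + 1.2 = 2.2.
Rank 2 is 131 and rank 3 is 136.
Interpolate: 131 + 0.2·(136 − 131) = 131 + 0.2·5 = 132.

132.00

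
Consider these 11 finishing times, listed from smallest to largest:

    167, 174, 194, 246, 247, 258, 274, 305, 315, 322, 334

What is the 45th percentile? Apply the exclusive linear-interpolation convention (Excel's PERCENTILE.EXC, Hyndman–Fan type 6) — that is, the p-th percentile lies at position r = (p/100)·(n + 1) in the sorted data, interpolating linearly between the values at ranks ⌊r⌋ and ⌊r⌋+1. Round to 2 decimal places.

n = 11.
r = (45/100)·(11 + 1) = 5.4.
Rank 5 is 247 and rank 6 is 258.
Interpolate: 247 + 0.4·(258 − 247) = 247 + 0.4·11 = 251.4.

251.40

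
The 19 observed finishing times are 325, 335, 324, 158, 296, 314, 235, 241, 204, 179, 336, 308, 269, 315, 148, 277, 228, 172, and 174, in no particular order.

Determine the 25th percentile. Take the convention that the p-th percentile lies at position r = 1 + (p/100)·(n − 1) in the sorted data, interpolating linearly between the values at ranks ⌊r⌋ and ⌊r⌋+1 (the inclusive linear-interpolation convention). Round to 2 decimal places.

Sorted: 148, 158, 172, 174, 179, 204, 228, 235, 241, 269, 277, 296, 308, 314, 315, 324, 325, 335, 336.
n = 19.
r = 1 + (25/100)·(19 − 1) = 1 + 4.5 = 5.5.
Rank 5 is 179 and rank 6 is 204.
Interpolate: 179 + 0.5·(204 − 179) = 179 + 0.5·25 = 191.5.

191.50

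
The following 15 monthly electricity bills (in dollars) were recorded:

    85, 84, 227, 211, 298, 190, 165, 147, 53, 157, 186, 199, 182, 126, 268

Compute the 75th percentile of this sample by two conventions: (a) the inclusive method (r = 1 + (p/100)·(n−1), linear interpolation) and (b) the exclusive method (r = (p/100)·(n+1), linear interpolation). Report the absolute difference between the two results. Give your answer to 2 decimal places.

Sorted: 53, 84, 85, 126, 147, 157, 165, 182, 186, 190, 199, 211, 227, 268, 298.
n = 15.
(a) r = 11.5; between ranks 11 (199) and 12 (211): 205.
(b) r = 12 → value at rank 12 = 211.
|205 − 211| = 6.

6.00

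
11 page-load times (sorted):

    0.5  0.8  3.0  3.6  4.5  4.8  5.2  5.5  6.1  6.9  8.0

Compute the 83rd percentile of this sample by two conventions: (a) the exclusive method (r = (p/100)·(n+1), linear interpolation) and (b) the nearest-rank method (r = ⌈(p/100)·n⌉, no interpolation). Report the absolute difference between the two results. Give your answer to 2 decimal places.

n = 11.
(a) r = 9.96; between ranks 9 (6.1) and 10 (6.9): 6.868.
(b) the nearest-rank method: rank 10 → 6.9.
|6.868 − 6.9| = 0.032.

0.03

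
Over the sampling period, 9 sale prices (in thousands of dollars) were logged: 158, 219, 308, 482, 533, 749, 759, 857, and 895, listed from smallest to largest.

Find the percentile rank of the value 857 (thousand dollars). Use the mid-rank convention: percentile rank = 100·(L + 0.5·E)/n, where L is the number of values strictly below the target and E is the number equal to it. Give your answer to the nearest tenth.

83.3

Count below 857: L = 7; count equal: E = 1; n = 9.
Percentile rank = 100·(7 + 0.5·1)/9 = 100·7.5/9 = 83.33.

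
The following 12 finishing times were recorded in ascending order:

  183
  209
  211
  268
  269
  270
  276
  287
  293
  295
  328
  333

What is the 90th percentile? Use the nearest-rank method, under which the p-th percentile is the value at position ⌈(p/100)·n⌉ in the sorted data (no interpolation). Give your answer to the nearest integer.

328

n = 12.
Position = ⌈90/100 · 12⌉ = ⌈10.8⌉ = 11.
The value at rank 11 is 328.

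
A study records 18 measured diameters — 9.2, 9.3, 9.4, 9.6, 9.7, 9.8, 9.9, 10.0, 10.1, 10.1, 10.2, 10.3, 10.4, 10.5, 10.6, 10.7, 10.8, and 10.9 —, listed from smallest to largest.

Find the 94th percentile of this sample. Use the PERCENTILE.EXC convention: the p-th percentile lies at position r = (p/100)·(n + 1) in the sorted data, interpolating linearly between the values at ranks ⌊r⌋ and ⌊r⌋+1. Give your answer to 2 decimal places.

n = 18.
r = (94/100)·(18 + 1) = 17.86.
Rank 17 is 10.8 and rank 18 is 10.9.
Interpolate: 10.8 + 0.86·(10.9 − 10.8) = 10.8 + 0.86·0.1 = 10.886.

10.89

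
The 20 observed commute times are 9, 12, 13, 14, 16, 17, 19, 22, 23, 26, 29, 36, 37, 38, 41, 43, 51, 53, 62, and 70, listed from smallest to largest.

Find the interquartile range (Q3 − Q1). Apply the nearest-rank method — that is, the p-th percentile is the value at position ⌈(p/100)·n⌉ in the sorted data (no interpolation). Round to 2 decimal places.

25.00

n = 20.
P25: rank ⌈25/100·20⌉ = 5 → 16.
P75: rank ⌈75/100·20⌉ = 15 → 41.
Difference: 41 − 16 = 25.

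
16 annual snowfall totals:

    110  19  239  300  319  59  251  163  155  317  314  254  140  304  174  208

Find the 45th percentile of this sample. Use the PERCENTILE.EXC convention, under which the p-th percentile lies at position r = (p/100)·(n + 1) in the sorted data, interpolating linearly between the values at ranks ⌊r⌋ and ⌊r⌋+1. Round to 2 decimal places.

Sorted: 19, 59, 110, 140, 155, 163, 174, 208, 239, 251, 254, 300, 304, 314, 317, 319.
n = 16.
r = (45/100)·(16 + 1) = 7.65.
Rank 7 is 174 and rank 8 is 208.
Interpolate: 174 + 0.65·(208 − 174) = 174 + 0.65·34 = 196.1.

196.10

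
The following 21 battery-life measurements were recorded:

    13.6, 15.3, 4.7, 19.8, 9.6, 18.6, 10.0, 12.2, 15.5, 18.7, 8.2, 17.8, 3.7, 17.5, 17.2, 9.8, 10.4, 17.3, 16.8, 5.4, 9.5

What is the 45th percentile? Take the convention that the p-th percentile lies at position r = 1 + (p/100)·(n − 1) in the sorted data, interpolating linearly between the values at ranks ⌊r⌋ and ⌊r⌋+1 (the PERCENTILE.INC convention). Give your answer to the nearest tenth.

12.2

Sorted: 3.7, 4.7, 5.4, 8.2, 9.5, 9.6, 9.8, 10.0, 10.4, 12.2, 13.6, 15.3, 15.5, 16.8, 17.2, 17.3, 17.5, 17.8, 18.6, 18.7, 19.8.
n = 21.
r = 1 + (45/100)·(21 − 1) = 1 + 9 = 10.
r is an integer, so P45 is the value at rank 10: 12.2.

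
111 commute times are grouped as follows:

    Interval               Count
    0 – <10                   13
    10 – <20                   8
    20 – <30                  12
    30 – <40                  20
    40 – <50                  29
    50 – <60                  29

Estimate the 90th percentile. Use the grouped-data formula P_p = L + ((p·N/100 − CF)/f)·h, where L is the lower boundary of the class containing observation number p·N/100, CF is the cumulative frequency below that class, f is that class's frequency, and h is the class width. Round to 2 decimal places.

56.17

N = 111; target position k = 90/100 · 111 = 99.9.
Cumulative frequencies: 13, 21, 33, 53, 82, 111.
Observation 99.9 falls in the class 50 – <60.
L = 50, CF = 82, f = 29, h = 10.
P90 = 50 + ((99.9 − 82)/29)·10 = 50 + 6.17241 = 56.1724.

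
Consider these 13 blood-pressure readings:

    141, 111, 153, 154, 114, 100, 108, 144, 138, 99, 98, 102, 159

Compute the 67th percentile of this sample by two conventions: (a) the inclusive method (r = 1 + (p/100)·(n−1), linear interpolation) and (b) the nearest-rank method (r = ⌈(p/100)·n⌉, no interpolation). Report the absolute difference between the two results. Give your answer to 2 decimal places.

Sorted: 98, 99, 100, 102, 108, 111, 114, 138, 141, 144, 153, 154, 159.
n = 13.
(a) r = 9.04; between ranks 9 (141) and 10 (144): 141.12.
(b) the nearest-rank method: rank 9 → 141.
|141.12 − 141| = 0.12.

0.12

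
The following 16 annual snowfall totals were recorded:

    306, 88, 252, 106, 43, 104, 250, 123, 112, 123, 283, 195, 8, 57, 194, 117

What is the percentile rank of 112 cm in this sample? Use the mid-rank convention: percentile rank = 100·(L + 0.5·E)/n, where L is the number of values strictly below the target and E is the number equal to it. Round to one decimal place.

40.6

Sorted: 8, 43, 57, 88, 104, 106, 112, 117, 123, 123, 194, 195, 250, 252, 283, 306.
Count below 112: L = 6; count equal: E = 1; n = 16.
Percentile rank = 100·(6 + 0.5·1)/16 = 100·6.5/16 = 40.62.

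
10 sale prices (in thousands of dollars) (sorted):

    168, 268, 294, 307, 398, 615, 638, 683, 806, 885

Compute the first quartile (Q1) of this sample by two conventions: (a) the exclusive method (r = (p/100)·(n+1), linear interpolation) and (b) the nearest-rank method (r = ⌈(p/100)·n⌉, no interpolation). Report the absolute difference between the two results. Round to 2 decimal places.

6.50

n = 10.
(a) r = 2.75; between ranks 2 (268) and 3 (294): 287.5.
(b) the nearest-rank method: rank 3 → 294.
|287.5 − 294| = 6.5.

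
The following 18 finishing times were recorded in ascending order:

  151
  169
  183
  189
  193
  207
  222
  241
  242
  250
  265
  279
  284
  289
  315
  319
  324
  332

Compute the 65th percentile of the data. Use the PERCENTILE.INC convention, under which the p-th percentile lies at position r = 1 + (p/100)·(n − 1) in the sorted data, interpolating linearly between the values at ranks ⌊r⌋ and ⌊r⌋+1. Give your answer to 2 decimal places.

279.25

n = 18.
r = 1 + (65/100)·(18 − 1) = 1 + 11.05 = 12.05.
Rank 12 is 279 and rank 13 is 284.
Interpolate: 279 + 0.05·(284 − 279) = 279 + 0.05·5 = 279.25.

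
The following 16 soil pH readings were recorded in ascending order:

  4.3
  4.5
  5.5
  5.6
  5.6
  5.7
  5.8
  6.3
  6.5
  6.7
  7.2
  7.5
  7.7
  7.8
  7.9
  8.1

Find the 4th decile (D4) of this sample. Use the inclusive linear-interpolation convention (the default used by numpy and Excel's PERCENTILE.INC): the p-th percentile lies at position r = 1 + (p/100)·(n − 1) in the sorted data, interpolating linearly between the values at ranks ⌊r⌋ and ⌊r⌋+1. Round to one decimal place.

5.8

n = 16.
r = 1 + (40/100)·(16 − 1) = 1 + 6 = 7.
r is an integer, so P40 is the value at rank 7: 5.8.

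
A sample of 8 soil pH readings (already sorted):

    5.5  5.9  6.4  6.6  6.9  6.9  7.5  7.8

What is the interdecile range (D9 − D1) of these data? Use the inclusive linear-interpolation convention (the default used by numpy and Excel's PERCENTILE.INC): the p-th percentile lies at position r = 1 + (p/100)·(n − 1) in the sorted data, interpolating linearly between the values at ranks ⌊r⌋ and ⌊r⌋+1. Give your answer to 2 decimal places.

n = 8.
P10: r = 1.7; ranks 1–2 are 5.5, 5.9; interpolating gives 5.78.
P90: r = 7.3; ranks 7–8 are 7.5, 7.8; interpolating gives 7.59.
Difference: 7.59 − 5.78 = 1.81.

1.81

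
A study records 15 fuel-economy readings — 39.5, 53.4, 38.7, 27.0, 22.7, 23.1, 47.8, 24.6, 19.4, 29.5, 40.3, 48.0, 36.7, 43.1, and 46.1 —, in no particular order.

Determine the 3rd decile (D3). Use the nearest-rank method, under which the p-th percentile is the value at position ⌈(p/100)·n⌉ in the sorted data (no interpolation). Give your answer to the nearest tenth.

Sorted: 19.4, 22.7, 23.1, 24.6, 27.0, 29.5, 36.7, 38.7, 39.5, 40.3, 43.1, 46.1, 47.8, 48.0, 53.4.
n = 15.
Position = ⌈30/100 · 15⌉ = ⌈4.5⌉ = 5.
The value at rank 5 is 27.0.

27.0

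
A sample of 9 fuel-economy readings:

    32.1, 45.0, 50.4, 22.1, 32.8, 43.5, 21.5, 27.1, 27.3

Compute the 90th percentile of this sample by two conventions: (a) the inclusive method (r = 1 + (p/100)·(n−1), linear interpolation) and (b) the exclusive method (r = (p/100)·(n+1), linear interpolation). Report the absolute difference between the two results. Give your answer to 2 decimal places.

4.32

Sorted: 21.5, 22.1, 27.1, 27.3, 32.1, 32.8, 43.5, 45.0, 50.4.
n = 9.
(a) r = 8.2; between ranks 8 (45.0) and 9 (50.4): 46.08.
(b) r = 9 → value at rank 9 = 50.4.
|46.08 − 50.4| = 4.32.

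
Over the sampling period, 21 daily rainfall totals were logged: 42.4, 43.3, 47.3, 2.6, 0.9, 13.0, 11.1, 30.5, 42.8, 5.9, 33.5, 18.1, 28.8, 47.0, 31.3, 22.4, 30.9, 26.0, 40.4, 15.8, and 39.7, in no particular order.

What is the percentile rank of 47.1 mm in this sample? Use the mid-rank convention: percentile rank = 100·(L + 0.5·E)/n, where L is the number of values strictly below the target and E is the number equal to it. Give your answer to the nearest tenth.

Sorted: 0.9, 2.6, 5.9, 11.1, 13.0, 15.8, 18.1, 22.4, 26.0, 28.8, 30.5, 30.9, 31.3, 33.5, 39.7, 40.4, 42.4, 42.8, 43.3, 47.0, 47.3.
Count below 47.1: L = 20; count equal: E = 0; n = 21.
Percentile rank = 100·(20 + 0.5·0)/21 = 100·20/21 = 95.24.

95.2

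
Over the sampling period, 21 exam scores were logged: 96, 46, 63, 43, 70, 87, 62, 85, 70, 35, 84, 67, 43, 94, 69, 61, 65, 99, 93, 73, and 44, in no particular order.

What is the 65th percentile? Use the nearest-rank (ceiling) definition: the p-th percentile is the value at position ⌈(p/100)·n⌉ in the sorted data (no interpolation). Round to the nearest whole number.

Sorted: 35, 43, 43, 44, 46, 61, 62, 63, 65, 67, 69, 70, 70, 73, 84, 85, 87, 93, 94, 96, 99.
n = 21.
Position = ⌈65/100 · 21⌉ = ⌈13.65⌉ = 14.
The value at rank 14 is 73.

73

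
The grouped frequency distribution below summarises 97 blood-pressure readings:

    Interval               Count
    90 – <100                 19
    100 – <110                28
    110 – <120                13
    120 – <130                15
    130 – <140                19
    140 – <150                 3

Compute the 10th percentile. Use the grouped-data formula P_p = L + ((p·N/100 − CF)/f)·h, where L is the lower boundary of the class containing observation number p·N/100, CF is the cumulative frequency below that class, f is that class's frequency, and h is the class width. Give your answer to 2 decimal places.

N = 97; target position k = 10/100 · 97 = 9.7.
Cumulative frequencies: 19, 47, 60, 75, 94, 97.
Observation 9.7 falls in the class 90 – <100.
L = 90, CF = 0, f = 19, h = 10.
P10 = 90 + ((9.7 − 0)/19)·10 = 90 + 5.10526 = 95.1053.

95.11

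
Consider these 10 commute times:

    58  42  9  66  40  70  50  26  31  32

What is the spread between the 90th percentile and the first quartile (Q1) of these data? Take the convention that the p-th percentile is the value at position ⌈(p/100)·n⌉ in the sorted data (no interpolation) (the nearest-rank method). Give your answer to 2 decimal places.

35.00

Sorted: 9, 26, 31, 32, 40, 42, 50, 58, 66, 70.
n = 10.
P25: rank ⌈25/100·10⌉ = 3 → 31.
P90: rank ⌈90/100·10⌉ = 9 → 66.
Difference: 66 − 31 = 35.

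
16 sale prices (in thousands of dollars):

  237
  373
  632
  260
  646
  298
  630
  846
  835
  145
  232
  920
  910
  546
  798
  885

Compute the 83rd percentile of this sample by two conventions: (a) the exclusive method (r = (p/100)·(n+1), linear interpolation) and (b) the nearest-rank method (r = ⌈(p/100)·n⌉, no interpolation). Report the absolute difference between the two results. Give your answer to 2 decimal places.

2.75

Sorted: 145, 232, 237, 260, 298, 373, 546, 630, 632, 646, 798, 835, 846, 885, 910, 920.
n = 16.
(a) r = 14.11; between ranks 14 (885) and 15 (910): 887.75.
(b) the nearest-rank method: rank 14 → 885.
|887.75 − 885| = 2.75.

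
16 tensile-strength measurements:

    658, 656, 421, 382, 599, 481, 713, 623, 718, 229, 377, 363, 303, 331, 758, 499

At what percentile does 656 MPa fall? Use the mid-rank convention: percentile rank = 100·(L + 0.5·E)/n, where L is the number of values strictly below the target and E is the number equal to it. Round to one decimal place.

71.9

Sorted: 229, 303, 331, 363, 377, 382, 421, 481, 499, 599, 623, 656, 658, 713, 718, 758.
Count below 656: L = 11; count equal: E = 1; n = 16.
Percentile rank = 100·(11 + 0.5·1)/16 = 100·11.5/16 = 71.88.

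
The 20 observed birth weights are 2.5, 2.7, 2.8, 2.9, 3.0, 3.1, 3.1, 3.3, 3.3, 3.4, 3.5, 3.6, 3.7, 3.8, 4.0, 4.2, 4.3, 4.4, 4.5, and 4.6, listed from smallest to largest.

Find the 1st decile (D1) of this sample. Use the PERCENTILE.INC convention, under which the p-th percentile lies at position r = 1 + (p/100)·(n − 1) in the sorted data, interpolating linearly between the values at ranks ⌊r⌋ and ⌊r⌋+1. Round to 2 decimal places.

2.79

n = 20.
r = 1 + (10/100)·(20 − 1) = 1 + 1.9 = 2.9.
Rank 2 is 2.7 and rank 3 is 2.8.
Interpolate: 2.7 + 0.9·(2.8 − 2.7) = 2.7 + 0.9·0.1 = 2.79.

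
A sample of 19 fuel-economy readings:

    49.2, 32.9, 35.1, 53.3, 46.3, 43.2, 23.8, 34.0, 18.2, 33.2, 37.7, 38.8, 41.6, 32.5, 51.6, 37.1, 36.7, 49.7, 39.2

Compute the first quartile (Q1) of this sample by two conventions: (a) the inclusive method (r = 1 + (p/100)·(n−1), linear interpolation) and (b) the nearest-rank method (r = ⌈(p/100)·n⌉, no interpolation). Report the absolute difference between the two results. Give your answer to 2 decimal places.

0.40

Sorted: 18.2, 23.8, 32.5, 32.9, 33.2, 34.0, 35.1, 36.7, 37.1, 37.7, 38.8, 39.2, 41.6, 43.2, 46.3, 49.2, 49.7, 51.6, 53.3.
n = 19.
(a) r = 5.5; between ranks 5 (33.2) and 6 (34.0): 33.6.
(b) the nearest-rank method: rank 5 → 33.2.
|33.6 − 33.2| = 0.4.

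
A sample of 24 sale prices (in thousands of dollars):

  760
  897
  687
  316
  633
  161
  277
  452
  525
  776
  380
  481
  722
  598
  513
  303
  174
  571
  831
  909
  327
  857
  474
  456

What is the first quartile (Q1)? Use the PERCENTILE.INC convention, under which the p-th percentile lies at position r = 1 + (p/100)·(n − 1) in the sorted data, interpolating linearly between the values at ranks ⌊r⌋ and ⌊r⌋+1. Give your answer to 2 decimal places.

Sorted: 161, 174, 277, 303, 316, 327, 380, 452, 456, 474, 481, 513, 525, 571, 598, 633, 687, 722, 760, 776, 831, 857, 897, 909.
n = 24.
r = 1 + (25/100)·(24 − 1) = 1 + 5.75 = 6.75.
Rank 6 is 327 and rank 7 is 380.
Interpolate: 327 + 0.75·(380 − 327) = 327 + 0.75·53 = 366.75.

366.75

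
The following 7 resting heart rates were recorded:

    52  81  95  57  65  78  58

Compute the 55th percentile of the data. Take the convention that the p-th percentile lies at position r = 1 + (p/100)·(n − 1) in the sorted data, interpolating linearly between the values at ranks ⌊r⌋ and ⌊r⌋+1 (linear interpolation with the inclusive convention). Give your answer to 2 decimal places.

Sorted: 52, 57, 58, 65, 78, 81, 95.
n = 7.
r = 1 + (55/100)·(7 − 1) = 1 + 3.3 = 4.3.
Rank 4 is 65 and rank 5 is 78.
Interpolate: 65 + 0.3·(78 − 65) = 65 + 0.3·13 = 68.9.

68.90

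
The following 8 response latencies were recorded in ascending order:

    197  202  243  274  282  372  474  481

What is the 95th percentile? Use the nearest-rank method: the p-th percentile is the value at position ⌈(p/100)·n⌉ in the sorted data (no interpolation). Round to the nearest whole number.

481

n = 8.
Position = ⌈95/100 · 8⌉ = ⌈7.6⌉ = 8.
The value at rank 8 is 481.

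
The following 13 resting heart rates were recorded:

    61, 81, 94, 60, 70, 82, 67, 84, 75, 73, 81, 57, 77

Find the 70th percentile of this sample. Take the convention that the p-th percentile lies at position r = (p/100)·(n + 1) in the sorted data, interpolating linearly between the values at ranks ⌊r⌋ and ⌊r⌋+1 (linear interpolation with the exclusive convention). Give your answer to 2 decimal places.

81.00

Sorted: 57, 60, 61, 67, 70, 73, 75, 77, 81, 81, 82, 84, 94.
n = 13.
r = (70/100)·(13 + 1) = 9.8.
Rank 9 is 81 and rank 10 is 81.
Interpolate: 81 + 0.8·(81 − 81) = 81 + 0.8·0 = 81.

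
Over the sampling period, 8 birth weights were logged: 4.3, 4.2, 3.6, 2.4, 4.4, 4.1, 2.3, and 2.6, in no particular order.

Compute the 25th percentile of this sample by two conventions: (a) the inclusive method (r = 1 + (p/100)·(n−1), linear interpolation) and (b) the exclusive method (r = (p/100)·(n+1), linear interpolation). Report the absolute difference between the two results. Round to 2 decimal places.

Sorted: 2.3, 2.4, 2.6, 3.6, 4.1, 4.2, 4.3, 4.4.
n = 8.
(a) r = 2.75; between ranks 2 (2.4) and 3 (2.6): 2.55.
(b) r = 2.25; between ranks 2 (2.4) and 3 (2.6): 2.45.
|2.55 − 2.45| = 0.1.

0.10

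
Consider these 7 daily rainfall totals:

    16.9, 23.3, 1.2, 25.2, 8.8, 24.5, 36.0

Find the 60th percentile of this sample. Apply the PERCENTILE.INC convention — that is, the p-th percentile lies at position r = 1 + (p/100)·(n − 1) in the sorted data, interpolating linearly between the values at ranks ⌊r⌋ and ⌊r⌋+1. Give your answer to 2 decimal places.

Sorted: 1.2, 8.8, 16.9, 23.3, 24.5, 25.2, 36.0.
n = 7.
r = 1 + (60/100)·(7 − 1) = 1 + 3.6 = 4.6.
Rank 4 is 23.3 and rank 5 is 24.5.
Interpolate: 23.3 + 0.6·(24.5 − 23.3) = 23.3 + 0.6·1.2 = 24.02.

24.02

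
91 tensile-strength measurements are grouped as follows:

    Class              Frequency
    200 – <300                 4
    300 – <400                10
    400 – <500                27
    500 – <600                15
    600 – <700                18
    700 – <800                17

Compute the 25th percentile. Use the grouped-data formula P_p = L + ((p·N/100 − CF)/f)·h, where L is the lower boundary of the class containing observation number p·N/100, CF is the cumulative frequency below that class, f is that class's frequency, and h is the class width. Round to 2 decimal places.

432.41

N = 91; target position k = 25/100 · 91 = 22.75.
Cumulative frequencies: 4, 14, 41, 56, 74, 91.
Observation 22.75 falls in the class 400 – <500.
L = 400, CF = 14, f = 27, h = 100.
P25 = 400 + ((22.75 − 14)/27)·100 = 400 + 32.4074 = 432.407.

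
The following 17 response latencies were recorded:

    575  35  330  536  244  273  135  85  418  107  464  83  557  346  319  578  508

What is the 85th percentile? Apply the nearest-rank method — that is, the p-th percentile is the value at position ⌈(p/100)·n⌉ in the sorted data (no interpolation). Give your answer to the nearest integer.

Sorted: 35, 83, 85, 107, 135, 244, 273, 319, 330, 346, 418, 464, 508, 536, 557, 575, 578.
n = 17.
Position = ⌈85/100 · 17⌉ = ⌈14.45⌉ = 15.
The value at rank 15 is 557.

557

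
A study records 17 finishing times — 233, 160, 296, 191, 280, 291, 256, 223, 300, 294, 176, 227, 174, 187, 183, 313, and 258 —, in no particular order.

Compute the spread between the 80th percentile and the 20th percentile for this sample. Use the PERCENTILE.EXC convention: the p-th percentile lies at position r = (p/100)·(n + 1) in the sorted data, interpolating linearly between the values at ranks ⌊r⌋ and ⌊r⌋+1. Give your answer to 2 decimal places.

Sorted: 160, 174, 176, 183, 187, 191, 223, 227, 233, 256, 258, 280, 291, 294, 296, 300, 313.
n = 17.
P20: r = 3.6; ranks 3–4 are 176, 183; interpolating gives 180.2.
P80: r = 14.4; ranks 14–15 are 294, 296; interpolating gives 294.8.
Difference: 294.8 − 180.2 = 114.6.

114.60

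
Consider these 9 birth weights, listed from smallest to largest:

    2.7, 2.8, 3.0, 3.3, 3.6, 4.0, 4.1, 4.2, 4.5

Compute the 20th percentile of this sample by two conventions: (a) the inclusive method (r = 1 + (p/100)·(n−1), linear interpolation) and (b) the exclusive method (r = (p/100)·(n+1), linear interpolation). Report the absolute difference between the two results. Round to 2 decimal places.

0.12

n = 9.
(a) r = 2.6; between ranks 2 (2.8) and 3 (3.0): 2.92.
(b) r = 2 → value at rank 2 = 2.8.
|2.92 − 2.8| = 0.12.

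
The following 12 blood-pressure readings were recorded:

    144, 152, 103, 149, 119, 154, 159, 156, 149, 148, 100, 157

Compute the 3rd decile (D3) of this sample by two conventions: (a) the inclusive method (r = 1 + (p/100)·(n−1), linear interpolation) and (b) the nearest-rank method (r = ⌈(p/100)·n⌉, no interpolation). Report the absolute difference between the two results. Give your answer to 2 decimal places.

Sorted: 100, 103, 119, 144, 148, 149, 149, 152, 154, 156, 157, 159.
n = 12.
(a) r = 4.3; between ranks 4 (144) and 5 (148): 145.2.
(b) the nearest-rank method: rank 4 → 144.
|145.2 − 144| = 1.2.

1.20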